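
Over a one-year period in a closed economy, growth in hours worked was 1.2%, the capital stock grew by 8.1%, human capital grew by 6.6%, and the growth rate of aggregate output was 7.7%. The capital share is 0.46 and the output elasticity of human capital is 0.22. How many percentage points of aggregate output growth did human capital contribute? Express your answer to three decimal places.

1.452 percentage points

Contribution = share × growth = 0.22 × 6.6 = 1.452 pp.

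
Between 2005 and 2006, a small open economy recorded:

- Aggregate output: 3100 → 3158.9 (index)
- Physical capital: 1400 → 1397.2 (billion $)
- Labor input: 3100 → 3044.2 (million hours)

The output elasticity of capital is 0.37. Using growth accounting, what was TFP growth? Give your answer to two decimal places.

Aggregate output growth = (3158.9 − 3100) / 3100 = 1.9%.
Physical capital growth = (1397.2 − 1400) / 1400 = -0.2%.
Labor input growth = (3044.2 − 3100) / 3100 = -1.8%.
Labor's share = 1 − 0.37 = 0.63.
Physical capital: 0.37 × (-0.2) = -0.074 pp.
Labor input: 0.63 × (-1.8) = -1.134 pp.
TFP growth = 1.9 + 1.208 = 3.108%.

TFP growth was 3.11%.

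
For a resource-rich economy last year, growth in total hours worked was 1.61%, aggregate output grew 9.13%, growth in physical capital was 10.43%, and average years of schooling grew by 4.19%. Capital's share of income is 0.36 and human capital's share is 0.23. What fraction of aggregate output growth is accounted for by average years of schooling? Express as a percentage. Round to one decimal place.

Average years of schooling contributed 0.23 × 4.19 = 0.9637 pp.
Share of growth = 0.9637 / 9.13 × 100 = 10.555%.

Average years of schooling accounted for 10.6% of growth.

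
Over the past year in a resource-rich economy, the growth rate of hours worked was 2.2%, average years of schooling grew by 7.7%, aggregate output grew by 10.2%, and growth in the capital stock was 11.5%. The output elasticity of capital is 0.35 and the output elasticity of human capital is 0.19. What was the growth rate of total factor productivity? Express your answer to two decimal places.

3.70%

Labor's share = 1 − 0.35 − 0.19 = 0.46.
The capital stock: 0.35 × 11.5 = 4.025 pp.
Average years of schooling: 0.19 × 7.7 = 1.463 pp.
Hours worked: 0.46 × 2.2 = 1.012 pp.
TFP growth = 10.2 − 6.5 = 3.7%.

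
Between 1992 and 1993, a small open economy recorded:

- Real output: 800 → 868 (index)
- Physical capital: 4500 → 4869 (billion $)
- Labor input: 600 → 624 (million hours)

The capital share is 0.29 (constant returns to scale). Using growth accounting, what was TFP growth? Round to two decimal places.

3.28%

Real output growth = (868 − 800) / 800 = 8.5%.
Physical capital growth = (4869 − 4500) / 4500 = 8.2%.
Labor input growth = (624 − 600) / 600 = 4%.
Labor's share = 1 − 0.29 = 0.71.
Physical capital: 0.29 × 8.2 = 2.378 pp.
Labor input: 0.71 × 4 = 2.84 pp.
TFP growth = 8.5 − 5.218 = 3.282%.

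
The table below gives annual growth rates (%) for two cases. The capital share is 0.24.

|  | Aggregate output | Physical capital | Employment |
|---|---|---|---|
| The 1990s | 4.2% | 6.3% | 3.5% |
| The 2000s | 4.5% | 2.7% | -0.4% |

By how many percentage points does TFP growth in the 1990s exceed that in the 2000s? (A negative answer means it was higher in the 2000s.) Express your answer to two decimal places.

-4.13 percentage points

Labor's share = 1 − 0.24 = 0.76.
The 1990s: TFP = 4.2 − 1.512 − 2.66 = 0.028%.
The 2000s: TFP = 4.5 − 0.648 + 0.304 = 4.156%.
Difference = 0.028 − (4.156) = -4.128 pp.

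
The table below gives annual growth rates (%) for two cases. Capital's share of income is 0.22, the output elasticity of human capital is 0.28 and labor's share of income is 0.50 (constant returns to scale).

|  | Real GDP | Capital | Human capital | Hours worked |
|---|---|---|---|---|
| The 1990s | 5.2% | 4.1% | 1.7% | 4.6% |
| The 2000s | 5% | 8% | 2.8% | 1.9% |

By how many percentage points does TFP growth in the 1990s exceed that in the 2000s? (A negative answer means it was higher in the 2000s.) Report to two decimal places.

0.02 percentage points

Labor's share = 1 − 0.22 − 0.28 = 0.5.
The 1990s: TFP = 5.2 − 0.902 − 0.476 − 2.3 = 1.522%.
The 2000s: TFP = 5 − 1.76 − 0.784 − 0.95 = 1.506%.
Difference = 1.522 − (1.506) = 0.016 pp.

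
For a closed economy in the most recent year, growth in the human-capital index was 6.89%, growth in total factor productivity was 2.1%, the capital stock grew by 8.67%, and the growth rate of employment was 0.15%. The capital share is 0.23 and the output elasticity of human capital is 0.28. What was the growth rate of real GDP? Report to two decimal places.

6.10%

Labor's share = 1 − 0.23 − 0.28 = 0.49.
The capital stock: 0.23 × 8.67 = 1.9941 pp.
The human-capital index: 0.28 × 6.89 = 1.9292 pp.
Employment: 0.49 × 0.15 = 0.0735 pp.
Output growth = 2.1 + 3.9968 = 6.0968%.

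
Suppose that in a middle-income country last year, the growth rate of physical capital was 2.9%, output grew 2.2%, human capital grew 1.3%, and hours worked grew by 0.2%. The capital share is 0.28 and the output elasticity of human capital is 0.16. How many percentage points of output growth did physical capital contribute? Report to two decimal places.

0.81 pp

Contribution = share × growth = 0.28 × 2.9 = 0.812 pp.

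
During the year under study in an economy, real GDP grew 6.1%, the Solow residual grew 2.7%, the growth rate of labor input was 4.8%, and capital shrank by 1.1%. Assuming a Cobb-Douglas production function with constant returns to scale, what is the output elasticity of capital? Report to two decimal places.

The output elasticity of capital is 0.24.

gY = gA + α·gK + (1−α)·gL, so gY − gA − gL = α(gK − gL).
6.1 − 2.7 − 4.8 = α × (-1.1 − 4.8).
-1.4 = -5.9 α, so α = 0.2373.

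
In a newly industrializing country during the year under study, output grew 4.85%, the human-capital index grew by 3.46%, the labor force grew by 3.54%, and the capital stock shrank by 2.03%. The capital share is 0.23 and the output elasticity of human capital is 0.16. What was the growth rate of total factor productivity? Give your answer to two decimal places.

Total factor productivity growth was 2.60%.

Labor's share = 1 − 0.23 − 0.16 = 0.61.
The capital stock: 0.23 × (-2.03) = -0.4669 pp.
The human-capital index: 0.16 × 3.46 = 0.5536 pp.
The labor force: 0.61 × 3.54 = 2.1594 pp.
TFP growth = 4.85 − 2.2461 = 2.6039%.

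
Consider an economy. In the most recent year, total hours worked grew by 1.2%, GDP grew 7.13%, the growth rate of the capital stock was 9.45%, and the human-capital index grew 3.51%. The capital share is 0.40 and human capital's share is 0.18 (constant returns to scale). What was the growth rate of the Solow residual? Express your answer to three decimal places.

2.214%

Labor's share = 1 − 0.4 − 0.18 = 0.42.
The capital stock: 0.4 × 9.45 = 3.78 pp.
The human-capital index: 0.18 × 3.51 = 0.6318 pp.
Total hours worked: 0.42 × 1.2 = 0.504 pp.
TFP growth = 7.13 − 4.9158 = 2.2142%.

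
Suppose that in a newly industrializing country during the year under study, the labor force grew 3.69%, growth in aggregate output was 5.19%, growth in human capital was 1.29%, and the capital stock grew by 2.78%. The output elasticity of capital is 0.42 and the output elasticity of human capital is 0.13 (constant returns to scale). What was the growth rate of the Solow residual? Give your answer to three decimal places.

Labor's share = 1 − 0.42 − 0.13 = 0.45.
The capital stock: 0.42 × 2.78 = 1.1676 pp.
Human capital: 0.13 × 1.29 = 0.1677 pp.
The labor force: 0.45 × 3.69 = 1.6605 pp.
TFP growth = 5.19 − 2.9958 = 2.1942%.

2.194%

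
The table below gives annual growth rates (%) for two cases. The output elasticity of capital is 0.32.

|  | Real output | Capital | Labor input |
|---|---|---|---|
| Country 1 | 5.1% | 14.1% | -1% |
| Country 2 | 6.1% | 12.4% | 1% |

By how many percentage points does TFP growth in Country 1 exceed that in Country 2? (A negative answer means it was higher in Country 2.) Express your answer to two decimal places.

-0.18 percentage points

Labor's share = 1 − 0.32 = 0.68.
Country 1: TFP = 5.1 − 4.512 + 0.68 = 1.268%.
Country 2: TFP = 6.1 − 3.968 − 0.68 = 1.452%.
Difference = 1.268 − (1.452) = -0.184 pp.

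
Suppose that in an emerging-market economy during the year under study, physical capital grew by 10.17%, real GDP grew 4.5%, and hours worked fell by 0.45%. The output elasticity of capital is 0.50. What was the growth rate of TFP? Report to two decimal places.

-0.36%

Labor's share = 1 − 0.5 = 0.5.
Physical capital: 0.5 × 10.17 = 5.085 pp.
Hours worked: 0.5 × (-0.45) = -0.225 pp.
TFP growth = 4.5 − 4.86 = -0.36%.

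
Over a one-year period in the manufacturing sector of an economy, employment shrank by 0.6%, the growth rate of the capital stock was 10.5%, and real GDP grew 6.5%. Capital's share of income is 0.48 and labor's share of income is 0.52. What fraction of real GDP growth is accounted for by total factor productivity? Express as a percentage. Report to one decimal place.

27.3%

Labor's share = 1 − 0.48 = 0.52.
The capital stock: 0.48 × 10.5 = 5.04 pp.
Employment: 0.52 × (-0.6) = -0.312 pp.
TFP growth = 6.5 − 4.728 = 1.772%.
TFP share of growth = 1.772 / 6.5 × 100 = 27.262%.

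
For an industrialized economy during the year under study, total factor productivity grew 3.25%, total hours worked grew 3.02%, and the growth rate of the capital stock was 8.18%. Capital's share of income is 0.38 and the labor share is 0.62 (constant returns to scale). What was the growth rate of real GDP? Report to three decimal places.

Labor's share = 1 − 0.38 = 0.62.
The capital stock: 0.38 × 8.18 = 3.1084 pp.
Total hours worked: 0.62 × 3.02 = 1.8724 pp.
Output growth = 3.25 + 4.9808 = 8.2308%.

Real GDP growth was 8.231%.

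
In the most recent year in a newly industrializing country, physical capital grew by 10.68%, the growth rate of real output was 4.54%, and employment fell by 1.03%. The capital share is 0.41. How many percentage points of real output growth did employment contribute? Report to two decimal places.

-0.61 percentage points

Labor's share = 1 − 0.41 = 0.59.
Contribution = share × growth = 0.59 × (-1.03) = -0.6077 pp.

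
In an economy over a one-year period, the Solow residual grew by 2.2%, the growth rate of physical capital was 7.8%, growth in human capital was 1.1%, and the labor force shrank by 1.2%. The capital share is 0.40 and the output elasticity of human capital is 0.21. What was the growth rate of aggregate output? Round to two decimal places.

Labor's share = 1 − 0.4 − 0.21 = 0.39.
Physical capital: 0.4 × 7.8 = 3.12 pp.
Human capital: 0.21 × 1.1 = 0.231 pp.
The labor force: 0.39 × (-1.2) = -0.468 pp.
Output growth = 2.2 + 2.883 = 5.083%.

5.08%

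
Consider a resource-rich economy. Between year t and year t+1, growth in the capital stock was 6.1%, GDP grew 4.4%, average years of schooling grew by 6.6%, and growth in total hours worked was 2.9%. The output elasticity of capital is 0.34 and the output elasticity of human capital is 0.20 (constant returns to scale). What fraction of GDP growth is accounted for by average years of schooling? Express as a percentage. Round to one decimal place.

Average years of schooling accounted for 30.0% of growth.

Average years of schooling contributed 0.2 × 6.6 = 1.32 pp.
Share of growth = 1.32 / 4.4 × 100 = 30%.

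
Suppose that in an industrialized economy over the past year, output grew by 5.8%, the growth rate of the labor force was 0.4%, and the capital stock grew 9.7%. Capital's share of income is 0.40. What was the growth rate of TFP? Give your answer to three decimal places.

Labor's share = 1 − 0.4 = 0.6.
The capital stock: 0.4 × 9.7 = 3.88 pp.
The labor force: 0.6 × 0.4 = 0.24 pp.
TFP growth = 5.8 − 4.12 = 1.68%.

1.680%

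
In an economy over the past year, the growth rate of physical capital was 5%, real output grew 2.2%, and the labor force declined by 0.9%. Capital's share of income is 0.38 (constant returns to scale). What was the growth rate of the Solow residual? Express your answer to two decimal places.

Labor's share = 1 − 0.38 = 0.62.
Physical capital: 0.38 × 5 = 1.9 pp.
The labor force: 0.62 × (-0.9) = -0.558 pp.
TFP growth = 2.2 − 1.342 = 0.858%.

0.86%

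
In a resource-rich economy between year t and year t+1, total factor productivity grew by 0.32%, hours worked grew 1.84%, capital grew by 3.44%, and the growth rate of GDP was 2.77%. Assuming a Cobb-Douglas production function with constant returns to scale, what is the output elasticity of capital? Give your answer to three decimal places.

0.381

gY = gA + α·gK + (1−α)·gL, so gY − gA − gL = α(gK − gL).
2.77 − 0.32 − 1.84 = α × (3.44 − 1.84).
0.61 = 1.6 α, so α = 0.38125.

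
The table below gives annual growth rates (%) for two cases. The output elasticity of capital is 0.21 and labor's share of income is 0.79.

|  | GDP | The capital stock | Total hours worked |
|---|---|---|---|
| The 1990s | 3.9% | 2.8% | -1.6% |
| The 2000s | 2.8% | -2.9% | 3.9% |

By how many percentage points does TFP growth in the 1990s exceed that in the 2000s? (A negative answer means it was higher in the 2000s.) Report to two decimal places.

4.25 percentage points

Labor's share = 1 − 0.21 = 0.79.
The 1990s: TFP = 3.9 − 0.588 + 1.264 = 4.576%.
The 2000s: TFP = 2.8 + 0.609 − 3.081 = 0.328%.
Difference = 4.576 − (0.328) = 4.248 pp.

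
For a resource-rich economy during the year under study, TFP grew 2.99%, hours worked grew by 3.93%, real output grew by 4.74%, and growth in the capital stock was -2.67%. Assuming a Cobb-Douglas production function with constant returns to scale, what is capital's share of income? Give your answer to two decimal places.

α = 0.33

gY = gA + α·gK + (1−α)·gL, so gY − gA − gL = α(gK − gL).
4.74 − 2.99 − 3.93 = α × (-2.67 − 3.93).
-2.18 = -6.6 α, so α = 0.3303.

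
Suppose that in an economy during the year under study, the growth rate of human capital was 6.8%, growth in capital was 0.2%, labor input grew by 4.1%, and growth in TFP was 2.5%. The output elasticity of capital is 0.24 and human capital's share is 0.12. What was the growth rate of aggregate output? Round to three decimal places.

5.988%

Labor's share = 1 − 0.24 − 0.12 = 0.64.
Capital: 0.24 × 0.2 = 0.048 pp.
Human capital: 0.12 × 6.8 = 0.816 pp.
Labor input: 0.64 × 4.1 = 2.624 pp.
Output growth = 2.5 + 3.488 = 5.988%.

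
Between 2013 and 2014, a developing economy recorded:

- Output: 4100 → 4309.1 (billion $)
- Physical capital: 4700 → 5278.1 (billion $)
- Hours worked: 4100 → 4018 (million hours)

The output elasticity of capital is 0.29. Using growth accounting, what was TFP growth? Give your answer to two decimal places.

2.95%

Output growth = (4309.1 − 4100) / 4100 = 5.1%.
Physical capital growth = (5278.1 − 4700) / 4700 = 12.3%.
Hours worked growth = (4018 − 4100) / 4100 = -2%.
Labor's share = 1 − 0.29 = 0.71.
Physical capital: 0.29 × 12.3 = 3.567 pp.
Hours worked: 0.71 × (-2) = -1.42 pp.
TFP growth = 5.1 − 2.147 = 2.953%.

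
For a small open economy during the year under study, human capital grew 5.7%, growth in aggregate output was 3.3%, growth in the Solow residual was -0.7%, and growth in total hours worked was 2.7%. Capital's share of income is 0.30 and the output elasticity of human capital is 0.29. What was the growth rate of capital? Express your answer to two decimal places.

Labor's share = 1 − 0.3 − 0.29 = 0.41.
gY = gA + 0.29×5.7 + 0.41×2.7 + 0.3×g.
0.3×g = 3.3 + 0.7 − 2.76 = 1.24.
g = 1.24 / 0.3 = 4.1333%.

4.13%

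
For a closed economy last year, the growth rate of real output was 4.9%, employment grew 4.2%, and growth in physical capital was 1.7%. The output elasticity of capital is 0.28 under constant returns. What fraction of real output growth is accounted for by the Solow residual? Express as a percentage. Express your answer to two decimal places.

The Solow residual accounted for 28.57% of growth.

Labor's share = 1 − 0.28 = 0.72.
Physical capital: 0.28 × 1.7 = 0.476 pp.
Employment: 0.72 × 4.2 = 3.024 pp.
TFP growth = 4.9 − 3.5 = 1.4%.
TFP share of growth = 1.4 / 4.9 × 100 = 28.5714%.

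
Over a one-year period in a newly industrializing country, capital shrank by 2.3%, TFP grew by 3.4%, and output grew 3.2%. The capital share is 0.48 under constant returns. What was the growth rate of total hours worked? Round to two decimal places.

1.74%

Labor's share = 1 − 0.48 = 0.52.
gY = gA + 0.48×(-2.3) + 0.52×g.
0.52×g = 3.2 − 3.4 + 1.104 = 0.904.
g = 0.904 / 0.52 = 1.7385%.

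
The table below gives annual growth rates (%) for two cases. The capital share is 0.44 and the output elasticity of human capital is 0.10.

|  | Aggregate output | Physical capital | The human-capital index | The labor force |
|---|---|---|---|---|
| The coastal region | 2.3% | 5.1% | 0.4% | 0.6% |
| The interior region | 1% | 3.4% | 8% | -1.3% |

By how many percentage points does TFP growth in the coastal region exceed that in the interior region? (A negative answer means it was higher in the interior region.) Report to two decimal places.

Labor's share = 1 − 0.44 − 0.1 = 0.46.
The coastal region: TFP = 2.3 − 2.244 − 0.04 − 0.276 = -0.26%.
The interior region: TFP = 1 − 1.496 − 0.8 + 0.598 = -0.698%.
Difference = -0.26 − (-0.698) = 0.438 pp.

0.44 percentage points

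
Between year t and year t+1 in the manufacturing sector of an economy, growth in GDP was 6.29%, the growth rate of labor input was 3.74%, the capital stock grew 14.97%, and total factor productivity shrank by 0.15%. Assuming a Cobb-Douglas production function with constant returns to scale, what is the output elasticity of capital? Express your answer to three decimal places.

α = 0.240

gY = gA + α·gK + (1−α)·gL, so gY − gA − gL = α(gK − gL).
6.29 + 0.15 − 3.74 = α × (14.97 − 3.74).
2.7 = 11.23 α, so α = 0.24043.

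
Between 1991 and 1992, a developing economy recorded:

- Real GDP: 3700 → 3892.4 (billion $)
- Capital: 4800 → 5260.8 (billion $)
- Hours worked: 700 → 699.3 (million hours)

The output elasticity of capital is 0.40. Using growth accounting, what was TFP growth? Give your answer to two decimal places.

TFP grew 1.42%.

Real GDP growth = (3892.4 − 3700) / 3700 = 5.2%.
Capital growth = (5260.8 − 4800) / 4800 = 9.6%.
Hours worked growth = (699.3 − 700) / 700 = -0.1%.
Labor's share = 1 − 0.4 = 0.6.
Capital: 0.4 × 9.6 = 3.84 pp.
Hours worked: 0.6 × (-0.1) = -0.06 pp.
TFP growth = 5.2 − 3.78 = 1.42%.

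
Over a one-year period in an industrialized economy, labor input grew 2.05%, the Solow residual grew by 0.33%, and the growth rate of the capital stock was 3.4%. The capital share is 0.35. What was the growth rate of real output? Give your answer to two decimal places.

Labor's share = 1 − 0.35 = 0.65.
The capital stock: 0.35 × 3.4 = 1.19 pp.
Labor input: 0.65 × 2.05 = 1.3325 pp.
Output growth = 0.33 + 2.5225 = 2.8525%.

2.85%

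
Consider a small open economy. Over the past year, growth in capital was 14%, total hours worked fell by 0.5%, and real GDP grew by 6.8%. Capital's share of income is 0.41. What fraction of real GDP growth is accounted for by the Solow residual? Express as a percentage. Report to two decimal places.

The Solow residual accounted for 19.93% of growth.

Labor's share = 1 − 0.41 = 0.59.
Capital: 0.41 × 14 = 5.74 pp.
Total hours worked: 0.59 × (-0.5) = -0.295 pp.
TFP growth = 6.8 − 5.445 = 1.355%.
TFP share of growth = 1.355 / 6.8 × 100 = 19.9265%.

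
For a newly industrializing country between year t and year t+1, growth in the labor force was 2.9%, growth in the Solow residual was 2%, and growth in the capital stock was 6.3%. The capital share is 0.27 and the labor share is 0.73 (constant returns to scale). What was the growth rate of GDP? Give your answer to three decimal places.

Labor's share = 1 − 0.27 = 0.73.
The capital stock: 0.27 × 6.3 = 1.701 pp.
The labor force: 0.73 × 2.9 = 2.117 pp.
Output growth = 2 + 3.818 = 5.818%.

5.818%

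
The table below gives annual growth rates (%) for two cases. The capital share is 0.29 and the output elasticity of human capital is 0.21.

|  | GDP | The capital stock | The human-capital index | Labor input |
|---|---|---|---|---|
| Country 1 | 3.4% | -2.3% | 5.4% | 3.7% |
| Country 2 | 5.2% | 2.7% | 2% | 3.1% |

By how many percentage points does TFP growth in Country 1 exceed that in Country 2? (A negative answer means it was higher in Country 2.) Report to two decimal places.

-1.36 percentage points

Labor's share = 1 − 0.29 − 0.21 = 0.5.
Country 1: TFP = 3.4 + 0.667 − 1.134 − 1.85 = 1.083%.
Country 2: TFP = 5.2 − 0.783 − 0.42 − 1.55 = 2.447%.
Difference = 1.083 − (2.447) = -1.364 pp.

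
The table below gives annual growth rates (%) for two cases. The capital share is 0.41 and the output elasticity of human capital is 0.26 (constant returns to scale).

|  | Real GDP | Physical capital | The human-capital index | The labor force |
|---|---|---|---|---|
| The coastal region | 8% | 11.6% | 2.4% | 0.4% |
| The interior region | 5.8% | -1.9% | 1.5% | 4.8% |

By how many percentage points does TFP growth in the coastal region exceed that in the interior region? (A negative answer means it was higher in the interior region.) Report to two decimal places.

-2.12 percentage points

Labor's share = 1 − 0.41 − 0.26 = 0.33.
The coastal region: TFP = 8 − 4.756 − 0.624 − 0.132 = 2.488%.
The interior region: TFP = 5.8 + 0.779 − 0.39 − 1.584 = 4.605%.
Difference = 2.488 − (4.605) = -2.117 pp.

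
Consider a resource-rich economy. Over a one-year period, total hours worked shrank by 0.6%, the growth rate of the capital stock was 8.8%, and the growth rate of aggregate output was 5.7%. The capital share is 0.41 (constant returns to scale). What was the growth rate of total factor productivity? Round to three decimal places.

Labor's share = 1 − 0.41 = 0.59.
The capital stock: 0.41 × 8.8 = 3.608 pp.
Total hours worked: 0.59 × (-0.6) = -0.354 pp.
TFP growth = 5.7 − 3.254 = 2.446%.

Total factor productivity growth was 2.446%.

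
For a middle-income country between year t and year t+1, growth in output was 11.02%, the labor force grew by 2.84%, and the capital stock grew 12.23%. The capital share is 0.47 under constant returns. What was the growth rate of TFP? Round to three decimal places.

3.767%

Labor's share = 1 − 0.47 = 0.53.
The capital stock: 0.47 × 12.23 = 5.7481 pp.
The labor force: 0.53 × 2.84 = 1.5052 pp.
TFP growth = 11.02 − 7.2533 = 3.7667%.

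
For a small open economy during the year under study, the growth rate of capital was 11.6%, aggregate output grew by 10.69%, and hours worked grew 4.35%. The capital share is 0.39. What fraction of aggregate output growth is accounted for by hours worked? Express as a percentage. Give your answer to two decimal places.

24.82%

Labor's share = 1 − 0.39 = 0.61.
Hours worked contributed 0.61 × 4.35 = 2.6535 pp.
Share of growth = 2.6535 / 10.69 × 100 = 24.8223%.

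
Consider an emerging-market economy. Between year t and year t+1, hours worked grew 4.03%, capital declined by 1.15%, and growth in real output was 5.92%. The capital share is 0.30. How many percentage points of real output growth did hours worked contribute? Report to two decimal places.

Labor's share = 1 − 0.3 = 0.7.
Contribution = share × growth = 0.7 × 4.03 = 2.821 pp.

2.82 pp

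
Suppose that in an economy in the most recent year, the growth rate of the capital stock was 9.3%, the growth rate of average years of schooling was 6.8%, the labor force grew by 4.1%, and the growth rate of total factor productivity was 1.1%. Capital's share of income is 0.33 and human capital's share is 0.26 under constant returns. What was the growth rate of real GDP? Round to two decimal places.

7.62%

Labor's share = 1 − 0.33 − 0.26 = 0.41.
The capital stock: 0.33 × 9.3 = 3.069 pp.
Average years of schooling: 0.26 × 6.8 = 1.768 pp.
The labor force: 0.41 × 4.1 = 1.681 pp.
Output growth = 1.1 + 6.518 = 7.618%.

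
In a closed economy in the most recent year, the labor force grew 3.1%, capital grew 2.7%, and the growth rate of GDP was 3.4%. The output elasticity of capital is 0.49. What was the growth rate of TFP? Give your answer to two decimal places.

Labor's share = 1 − 0.49 = 0.51.
Capital: 0.49 × 2.7 = 1.323 pp.
The labor force: 0.51 × 3.1 = 1.581 pp.
TFP growth = 3.4 − 2.904 = 0.496%.

0.50%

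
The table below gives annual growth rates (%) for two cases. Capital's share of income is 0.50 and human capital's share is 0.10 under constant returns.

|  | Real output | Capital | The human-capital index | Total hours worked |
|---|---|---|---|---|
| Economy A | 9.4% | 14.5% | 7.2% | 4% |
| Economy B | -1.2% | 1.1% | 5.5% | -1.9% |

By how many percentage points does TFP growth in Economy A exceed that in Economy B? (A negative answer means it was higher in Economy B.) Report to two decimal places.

1.37 percentage points

Labor's share = 1 − 0.5 − 0.1 = 0.4.
Economy A: TFP = 9.4 − 7.25 − 0.72 − 1.6 = -0.17%.
Economy B: TFP = -1.2 − 0.55 − 0.55 + 0.76 = -1.54%.
Difference = -0.17 − (-1.54) = 1.37 pp.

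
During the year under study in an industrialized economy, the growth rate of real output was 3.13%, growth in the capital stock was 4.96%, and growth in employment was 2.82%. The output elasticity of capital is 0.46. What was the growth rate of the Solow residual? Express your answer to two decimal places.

-0.67%

Labor's share = 1 − 0.46 = 0.54.
The capital stock: 0.46 × 4.96 = 2.2816 pp.
Employment: 0.54 × 2.82 = 1.5228 pp.
TFP growth = 3.13 − 3.8044 = -0.6744%.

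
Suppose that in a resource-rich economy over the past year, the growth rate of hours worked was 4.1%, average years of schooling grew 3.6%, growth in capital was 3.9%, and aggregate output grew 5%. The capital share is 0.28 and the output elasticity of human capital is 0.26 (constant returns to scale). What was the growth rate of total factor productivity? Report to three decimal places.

Labor's share = 1 − 0.28 − 0.26 = 0.46.
Capital: 0.28 × 3.9 = 1.092 pp.
Average years of schooling: 0.26 × 3.6 = 0.936 pp.
Hours worked: 0.46 × 4.1 = 1.886 pp.
TFP growth = 5 − 3.914 = 1.086%.

1.086%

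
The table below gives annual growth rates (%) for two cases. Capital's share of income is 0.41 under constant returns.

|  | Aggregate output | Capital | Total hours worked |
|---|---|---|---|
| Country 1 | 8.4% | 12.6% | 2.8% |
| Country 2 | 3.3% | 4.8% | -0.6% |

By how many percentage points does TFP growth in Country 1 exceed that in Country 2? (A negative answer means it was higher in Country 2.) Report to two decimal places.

Labor's share = 1 − 0.41 = 0.59.
Country 1: TFP = 8.4 − 5.166 − 1.652 = 1.582%.
Country 2: TFP = 3.3 − 1.968 + 0.354 = 1.686%.
Difference = 1.582 − (1.686) = -0.104 pp.

-0.10 percentage points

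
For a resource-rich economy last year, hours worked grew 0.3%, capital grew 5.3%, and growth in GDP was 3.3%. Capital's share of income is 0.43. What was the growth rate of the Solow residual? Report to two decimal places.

Labor's share = 1 − 0.43 = 0.57.
Capital: 0.43 × 5.3 = 2.279 pp.
Hours worked: 0.57 × 0.3 = 0.171 pp.
TFP growth = 3.3 − 2.45 = 0.85%.

0.85%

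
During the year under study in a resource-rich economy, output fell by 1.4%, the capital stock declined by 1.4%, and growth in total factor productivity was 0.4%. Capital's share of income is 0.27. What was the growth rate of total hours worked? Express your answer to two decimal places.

Labor's share = 1 − 0.27 = 0.73.
gY = gA + 0.27×(-1.4) + 0.73×g.
0.73×g = -1.4 − 0.4 + 0.378 = -1.422.
g = -1.422 / 0.73 = -1.9479%.

-1.95%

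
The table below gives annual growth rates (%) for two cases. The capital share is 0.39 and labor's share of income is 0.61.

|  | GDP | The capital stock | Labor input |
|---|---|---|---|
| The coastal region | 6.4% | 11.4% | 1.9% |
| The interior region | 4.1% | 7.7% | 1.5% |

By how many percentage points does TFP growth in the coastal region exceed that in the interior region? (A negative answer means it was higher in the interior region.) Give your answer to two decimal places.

Labor's share = 1 − 0.39 = 0.61.
The coastal region: TFP = 6.4 − 4.446 − 1.159 = 0.795%.
The interior region: TFP = 4.1 − 3.003 − 0.915 = 0.182%.
Difference = 0.795 − (0.182) = 0.613 pp.

0.61 percentage points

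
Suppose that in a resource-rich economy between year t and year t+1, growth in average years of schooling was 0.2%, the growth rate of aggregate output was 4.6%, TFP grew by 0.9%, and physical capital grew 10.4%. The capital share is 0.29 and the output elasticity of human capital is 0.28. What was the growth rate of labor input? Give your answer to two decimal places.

Labor's share = 1 − 0.29 − 0.28 = 0.43.
gY = gA + 0.29×10.4 + 0.28×0.2 + 0.43×g.
0.43×g = 4.6 − 0.9 − 3.072 = 0.628.
g = 0.628 / 0.43 = 1.4605%.

Labor input grew 1.46%.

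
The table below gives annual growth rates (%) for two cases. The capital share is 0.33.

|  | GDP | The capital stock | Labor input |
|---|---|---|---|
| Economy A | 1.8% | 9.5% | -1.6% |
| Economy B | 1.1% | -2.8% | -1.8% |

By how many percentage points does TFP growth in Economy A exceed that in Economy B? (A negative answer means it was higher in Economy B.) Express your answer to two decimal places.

-3.49 percentage points

Labor's share = 1 − 0.33 = 0.67.
Economy A: TFP = 1.8 − 3.135 + 1.072 = -0.263%.
Economy B: TFP = 1.1 + 0.924 + 1.206 = 3.23%.
Difference = -0.263 − (3.23) = -3.493 pp.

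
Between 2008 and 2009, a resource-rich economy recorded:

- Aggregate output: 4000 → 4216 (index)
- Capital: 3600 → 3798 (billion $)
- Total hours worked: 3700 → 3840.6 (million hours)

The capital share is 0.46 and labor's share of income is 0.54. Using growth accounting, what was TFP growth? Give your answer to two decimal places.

TFP grew 0.82%.

Aggregate output growth = (4216 − 4000) / 4000 = 5.4%.
Capital growth = (3798 − 3600) / 3600 = 5.5%.
Total hours worked growth = (3840.6 − 3700) / 3700 = 3.8%.
Labor's share = 1 − 0.46 = 0.54.
Capital: 0.46 × 5.5 = 2.53 pp.
Total hours worked: 0.54 × 3.8 = 2.052 pp.
TFP growth = 5.4 − 4.582 = 0.818%.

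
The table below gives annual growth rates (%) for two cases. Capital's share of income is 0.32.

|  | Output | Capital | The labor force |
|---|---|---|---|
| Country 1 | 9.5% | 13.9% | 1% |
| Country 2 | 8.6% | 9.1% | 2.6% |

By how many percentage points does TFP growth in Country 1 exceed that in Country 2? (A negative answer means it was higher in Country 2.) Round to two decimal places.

0.45 percentage points

Labor's share = 1 − 0.32 = 0.68.
Country 1: TFP = 9.5 − 4.448 − 0.68 = 4.372%.
Country 2: TFP = 8.6 − 2.912 − 1.768 = 3.92%.
Difference = 4.372 − (3.92) = 0.452 pp.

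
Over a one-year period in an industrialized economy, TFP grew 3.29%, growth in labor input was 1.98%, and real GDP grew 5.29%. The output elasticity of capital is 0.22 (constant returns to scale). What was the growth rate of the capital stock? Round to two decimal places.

Labor's share = 1 − 0.22 = 0.78.
gY = gA + 0.78×1.98 + 0.22×g.
0.22×g = 5.29 − 3.29 − 1.5444 = 0.4556.
g = 0.4556 / 0.22 = 2.0709%.

2.07%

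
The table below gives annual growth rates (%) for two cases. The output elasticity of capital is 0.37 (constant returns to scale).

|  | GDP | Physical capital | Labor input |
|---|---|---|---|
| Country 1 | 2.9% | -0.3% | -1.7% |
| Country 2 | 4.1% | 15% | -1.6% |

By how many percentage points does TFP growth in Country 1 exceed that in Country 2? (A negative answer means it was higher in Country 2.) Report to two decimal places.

Labor's share = 1 − 0.37 = 0.63.
Country 1: TFP = 2.9 + 0.111 + 1.071 = 4.082%.
Country 2: TFP = 4.1 − 5.55 + 1.008 = -0.442%.
Difference = 4.082 − (-0.442) = 4.524 pp.

4.52 percentage points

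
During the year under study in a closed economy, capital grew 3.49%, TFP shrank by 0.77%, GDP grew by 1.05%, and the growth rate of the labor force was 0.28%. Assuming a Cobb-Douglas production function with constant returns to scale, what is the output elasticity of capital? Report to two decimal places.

gY = gA + α·gK + (1−α)·gL, so gY − gA − gL = α(gK − gL).
1.05 + 0.77 − 0.28 = α × (3.49 − 0.28).
1.54 = 3.21 α, so α = 0.4798.

0.48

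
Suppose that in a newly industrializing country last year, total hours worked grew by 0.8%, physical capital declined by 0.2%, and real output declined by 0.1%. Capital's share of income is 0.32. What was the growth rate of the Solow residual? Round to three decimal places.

Labor's share = 1 − 0.32 = 0.68.
Physical capital: 0.32 × (-0.2) = -0.064 pp.
Total hours worked: 0.68 × 0.8 = 0.544 pp.
TFP growth = -0.1 − 0.48 = -0.58%.

-0.580%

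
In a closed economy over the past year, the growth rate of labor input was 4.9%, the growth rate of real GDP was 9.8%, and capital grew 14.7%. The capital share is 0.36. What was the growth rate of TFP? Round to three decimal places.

Labor's share = 1 − 0.36 = 0.64.
Capital: 0.36 × 14.7 = 5.292 pp.
Labor input: 0.64 × 4.9 = 3.136 pp.
TFP growth = 9.8 − 8.428 = 1.372%.

TFP growth was 1.372%.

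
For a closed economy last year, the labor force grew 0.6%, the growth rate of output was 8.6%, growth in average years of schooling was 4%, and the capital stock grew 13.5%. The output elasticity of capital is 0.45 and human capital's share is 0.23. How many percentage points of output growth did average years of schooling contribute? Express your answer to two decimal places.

0.92 pp

Contribution = share × growth = 0.23 × 4 = 0.92 pp.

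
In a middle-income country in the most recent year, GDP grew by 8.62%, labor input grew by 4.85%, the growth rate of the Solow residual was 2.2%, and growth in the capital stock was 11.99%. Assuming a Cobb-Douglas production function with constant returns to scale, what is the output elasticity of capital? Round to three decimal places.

α = 0.220

gY = gA + α·gK + (1−α)·gL, so gY − gA − gL = α(gK − gL).
8.62 − 2.2 − 4.85 = α × (11.99 − 4.85).
1.57 = 7.14 α, so α = 0.21989.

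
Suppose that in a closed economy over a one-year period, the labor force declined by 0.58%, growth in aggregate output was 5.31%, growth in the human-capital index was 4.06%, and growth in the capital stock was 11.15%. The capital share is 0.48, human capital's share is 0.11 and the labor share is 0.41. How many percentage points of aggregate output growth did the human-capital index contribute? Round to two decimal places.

Contribution = share × growth = 0.11 × 4.06 = 0.4466 pp.

0.45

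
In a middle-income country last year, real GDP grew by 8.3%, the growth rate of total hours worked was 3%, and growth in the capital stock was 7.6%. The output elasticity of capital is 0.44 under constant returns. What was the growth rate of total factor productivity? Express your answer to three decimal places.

3.276%

Labor's share = 1 − 0.44 = 0.56.
The capital stock: 0.44 × 7.6 = 3.344 pp.
Total hours worked: 0.56 × 3 = 1.68 pp.
TFP growth = 8.3 − 5.024 = 3.276%.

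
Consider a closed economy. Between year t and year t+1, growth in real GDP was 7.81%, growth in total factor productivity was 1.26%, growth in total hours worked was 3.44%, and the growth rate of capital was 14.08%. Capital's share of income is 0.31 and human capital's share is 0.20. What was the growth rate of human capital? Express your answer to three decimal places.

Labor's share = 1 − 0.31 − 0.2 = 0.49.
gY = gA + 0.31×14.08 + 0.49×3.44 + 0.2×g.
0.2×g = 7.81 − 1.26 − 6.0504 = 0.4996.
g = 0.4996 / 0.2 = 2.498%.

2.498%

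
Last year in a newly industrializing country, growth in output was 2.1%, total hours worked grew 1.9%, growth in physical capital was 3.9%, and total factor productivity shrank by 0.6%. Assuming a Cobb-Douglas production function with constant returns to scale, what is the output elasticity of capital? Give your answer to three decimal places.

gY = gA + α·gK + (1−α)·gL, so gY − gA − gL = α(gK − gL).
2.1 + 0.6 − 1.9 = α × (3.9 − 1.9).
0.8 = 2 α, so α = 0.4.

α = 0.400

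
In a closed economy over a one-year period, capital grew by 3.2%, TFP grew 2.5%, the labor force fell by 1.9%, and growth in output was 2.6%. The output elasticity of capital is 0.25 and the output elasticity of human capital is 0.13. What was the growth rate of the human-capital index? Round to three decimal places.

The human-capital index growth was 3.677%.

Labor's share = 1 − 0.25 − 0.13 = 0.62.
gY = gA + 0.25×3.2 + 0.62×(-1.9) + 0.13×g.
0.13×g = 2.6 − 2.5 + 0.378 = 0.478.
g = 0.478 / 0.13 = 3.67692%.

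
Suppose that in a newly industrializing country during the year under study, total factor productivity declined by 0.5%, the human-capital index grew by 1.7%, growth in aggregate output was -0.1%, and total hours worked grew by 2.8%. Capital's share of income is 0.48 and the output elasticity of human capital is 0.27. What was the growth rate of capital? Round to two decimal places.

Labor's share = 1 − 0.48 − 0.27 = 0.25.
gY = gA + 0.27×1.7 + 0.25×2.8 + 0.48×g.
0.48×g = -0.1 + 0.5 − 1.159 = -0.759.
g = -0.759 / 0.48 = -1.5813%.

-1.58%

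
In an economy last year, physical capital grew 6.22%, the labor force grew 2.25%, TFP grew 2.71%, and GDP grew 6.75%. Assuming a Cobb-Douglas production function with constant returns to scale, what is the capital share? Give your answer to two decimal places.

α = 0.45

gY = gA + α·gK + (1−α)·gL, so gY − gA − gL = α(gK − gL).
6.75 − 2.71 − 2.25 = α × (6.22 − 2.25).
1.79 = 3.97 α, so α = 0.4509.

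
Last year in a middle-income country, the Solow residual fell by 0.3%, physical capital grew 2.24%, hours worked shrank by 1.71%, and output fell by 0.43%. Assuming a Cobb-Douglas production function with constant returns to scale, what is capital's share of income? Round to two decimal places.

0.40

gY = gA + α·gK + (1−α)·gL, so gY − gA − gL = α(gK − gL).
-0.43 + 0.3 + 1.71 = α × (2.24 − (-1.71)).
1.58 = 3.95 α, so α = 0.4.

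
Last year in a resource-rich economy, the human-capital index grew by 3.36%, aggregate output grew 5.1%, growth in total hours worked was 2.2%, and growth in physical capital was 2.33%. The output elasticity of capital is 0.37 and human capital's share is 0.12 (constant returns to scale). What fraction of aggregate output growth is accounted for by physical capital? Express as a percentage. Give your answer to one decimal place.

Physical capital accounted for 16.9% of growth.

Physical capital contributed 0.37 × 2.33 = 0.8621 pp.
Share of growth = 0.8621 / 5.1 × 100 = 16.904%.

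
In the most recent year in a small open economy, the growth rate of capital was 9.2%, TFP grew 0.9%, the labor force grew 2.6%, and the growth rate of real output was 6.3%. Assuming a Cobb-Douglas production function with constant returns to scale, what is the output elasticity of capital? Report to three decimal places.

gY = gA + α·gK + (1−α)·gL, so gY − gA − gL = α(gK − gL).
6.3 − 0.9 − 2.6 = α × (9.2 − 2.6).
2.8 = 6.6 α, so α = 0.42424.

The output elasticity of capital is 0.424.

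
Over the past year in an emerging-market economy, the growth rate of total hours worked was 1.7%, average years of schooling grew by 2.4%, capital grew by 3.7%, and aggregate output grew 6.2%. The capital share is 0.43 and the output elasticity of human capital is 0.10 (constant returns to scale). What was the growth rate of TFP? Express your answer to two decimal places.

Labor's share = 1 − 0.43 − 0.1 = 0.47.
Capital: 0.43 × 3.7 = 1.591 pp.
Average years of schooling: 0.1 × 2.4 = 0.24 pp.
Total hours worked: 0.47 × 1.7 = 0.799 pp.
TFP growth = 6.2 − 2.63 = 3.57%.

3.57%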